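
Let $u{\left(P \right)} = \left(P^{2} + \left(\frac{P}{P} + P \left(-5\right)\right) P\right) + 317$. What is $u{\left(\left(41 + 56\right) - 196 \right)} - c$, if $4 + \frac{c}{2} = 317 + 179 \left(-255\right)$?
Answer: $51678$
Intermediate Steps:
$c = -90664$ ($c = -8 + 2 \left(317 + 179 \left(-255\right)\right) = -8 + 2 \left(317 - 45645\right) = -8 + 2 \left(-45328\right) = -8 - 90656 = -90664$)
$u{\left(P \right)} = 317 + P^{2} + P \left(1 - 5 P\right)$ ($u{\left(P \right)} = \left(P^{2} + \left(1 - 5 P\right) P\right) + 317 = \left(P^{2} + P \left(1 - 5 P\right)\right) + 317 = 317 + P^{2} + P \left(1 - 5 P\right)$)
$u{\left(\left(41 + 56\right) - 196 \right)} - c = \left(317 + \left(\left(41 + 56\right) - 196\right) - 4 \left(\left(41 + 56\right) - 196\right)^{2}\right) - -90664 = \left(317 + \left(97 - 196\right) - 4 \left(97 - 196\right)^{2}\right) + 90664 = \left(317 - 99 - 4 \left(-99\right)^{2}\right) + 90664 = \left(317 - 99 - 39204\right) + 90664 = -38986 + 90664 = 51678$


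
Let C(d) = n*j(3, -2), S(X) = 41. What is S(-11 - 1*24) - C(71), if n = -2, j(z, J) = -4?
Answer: 33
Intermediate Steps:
C(d) = 8 (C(d) = -2*(-4) = 8)
S(-11 - 1*24) - C(71) = 41 - 1*8 = 41 - 8 = 33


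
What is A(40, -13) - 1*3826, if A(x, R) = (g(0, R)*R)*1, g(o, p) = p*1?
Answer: -3657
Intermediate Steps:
g(o, p) = p
A(x, R) = R² (A(x, R) = (R*R)*1 = R²*1 = R²)
A(40, -13) - 1*3826 = (-13)² - 1*3826 = 169 - 3826 = -3657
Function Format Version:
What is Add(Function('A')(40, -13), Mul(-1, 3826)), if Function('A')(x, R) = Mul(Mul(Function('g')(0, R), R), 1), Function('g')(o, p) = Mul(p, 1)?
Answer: -3657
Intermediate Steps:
Function('g')(o, p) = p
Function('A')(x, R) = Pow(R, 2) (Function('A')(x, R) = Mul(Mul(R, R), 1) = Mul(Pow(R, 2), 1) = Pow(R, 2))
Add(Function('A')(40, -13), Mul(-1, 3826)) = Add(Pow(-13, 2), Mul(-1, 3826)) = Add(169, -3826) = -3657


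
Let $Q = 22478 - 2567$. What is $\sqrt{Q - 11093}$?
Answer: $\sqrt{8818} \approx 93.904$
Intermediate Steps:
$Q = 19911$ ($Q = 22478 - 2567 = 19911$)
$\sqrt{Q - 11093} = \sqrt{19911 - 11093} = \sqrt{8818}$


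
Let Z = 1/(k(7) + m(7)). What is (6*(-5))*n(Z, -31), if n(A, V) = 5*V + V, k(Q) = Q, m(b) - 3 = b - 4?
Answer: 5580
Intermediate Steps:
m(b) = -1 + b (m(b) = 3 + (b - 4) = 3 + (-4 + b) = -1 + b)
Z = 1/13 (Z = 1/(7 + (-1 + 7)) = 1/(7 + 6) = 1/13 ≈ 0.076923)
n(A, V) = 6*V
(6*(-5))*n(Z, -31) = (6*(-5))*(6*(-31)) = -30*(-186) = 5580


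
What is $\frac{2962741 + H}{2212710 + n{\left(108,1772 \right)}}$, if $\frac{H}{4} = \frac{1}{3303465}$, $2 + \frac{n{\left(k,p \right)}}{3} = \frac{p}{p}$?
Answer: $\frac{9787311197569}{7309600129755} \approx 1.339$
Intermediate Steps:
$n{\left(k,p \right)} = -3$ ($n{\left(k,p \right)} = -6 + 3 \frac{p}{p} = -6 + 3 \cdot 1 = -6 + 3 = -3$)
$H = \frac{4}{3303465} \approx 1.2109 \cdot 10^{-6}$
$\frac{2962741 + H}{2212710 + n{\left(108,1772 \right)}} = \frac{2962741 + \frac{4}{3303465}}{2212710 - 3} = \frac{9787311197569}{3303465 \cdot 2212707} = \frac{9787311197569}{3303465} \cdot \frac{1}{2212707} = \frac{9787311197569}{7309600129755}$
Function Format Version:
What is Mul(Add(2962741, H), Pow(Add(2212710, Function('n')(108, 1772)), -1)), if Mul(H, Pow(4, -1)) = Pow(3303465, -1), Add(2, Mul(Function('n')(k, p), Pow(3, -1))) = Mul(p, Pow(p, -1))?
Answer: Rational(9787311197569, 7309600129755) ≈ 1.3390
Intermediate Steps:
Function('n')(k, p) = -3 (Function('n')(k, p) = Add(-6, Mul(3, Mul(p, Pow(p, -1)))) = Add(-6, Mul(3, 1)) = Add(-6, 3) = -3)
H = Rational(4, 3303465) (H = Mul(4, Pow(3303465, -1)) = Mul(4, Rational(1, 3303465)) = Rational(4, 3303465) ≈ 1.2109e-6)
Mul(Add(2962741, H), Pow(Add(2212710, Function('n')(108, 1772)), -1)) = Mul(Add(2962741, Rational(4, 3303465)), Pow(Add(2212710, -3), -1)) = Mul(Rational(9787311197569, 3303465), Pow(2212707, -1)) = Mul(Rational(9787311197569, 3303465), Rational(1, 2212707)) = Rational(9787311197569, 7309600129755)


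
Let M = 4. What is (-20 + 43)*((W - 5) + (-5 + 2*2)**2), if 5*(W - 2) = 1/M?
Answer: -897/20 ≈ -44.850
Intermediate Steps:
W = 41/20 (W = 2 + (1/5)/4 = 2 + (1/5)*(1/4) = 2 + 1/20 = 41/20 ≈ 2.0500)
(-20 + 43)*((W - 5) + (-5 + 2*2)**2) = (-20 + 43)*((41/20 - 5) + (-5 + 2*2)**2) = 23*(-59/20 + (-5 + 4)**2) = 23*(-59/20 + (-1)**2) = 23*(-59/20 + 1) = 23*(-39/20) = -897/20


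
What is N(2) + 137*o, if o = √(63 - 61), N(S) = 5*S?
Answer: 10 + 137*√2 ≈ 203.75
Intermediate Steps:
o = √2 ≈ 1.4142
N(2) + 137*o = 5*2 + 137*√2 = 10 + 137*√2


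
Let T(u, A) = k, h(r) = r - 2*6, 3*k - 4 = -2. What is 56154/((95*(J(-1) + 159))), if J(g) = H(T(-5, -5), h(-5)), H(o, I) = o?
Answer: 168462/45505 ≈ 3.7021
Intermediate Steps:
k = 2/3 (k = 4/3 + (1/3)*(-2) = 4/3 - 2/3 = 2/3 ≈ 0.66667)
h(r) = -12 + r (h(r) = r - 12 = -12 + r)
T(u, A) = 2/3
J(g) = 2/3
56154/((95*(J(-1) + 159))) = 56154/((95*(2/3 + 159))) = 56154/((95*(479/3))) = 56154/(45505/3) = 56154*(3/45505) = 168462/45505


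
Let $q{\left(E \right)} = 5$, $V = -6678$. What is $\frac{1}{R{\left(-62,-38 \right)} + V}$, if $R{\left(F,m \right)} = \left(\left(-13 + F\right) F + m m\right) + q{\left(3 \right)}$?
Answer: $- \frac{1}{579} \approx -0.0017271$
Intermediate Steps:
$R{\left(F,m \right)} = 5 + m^{2} + F \left(-13 + F\right)$ ($R{\left(F,m \right)} = \left(\left(-13 + F\right) F + m m\right) + 5 = \left(F \left(-13 + F\right) + m^{2}\right) + 5 = \left(m^{2} + F \left(-13 + F\right)\right) + 5 = 5 + m^{2} + F \left(-13 + F\right)$)
$\frac{1}{R{\left(-62,-38 \right)} + V} = \frac{1}{\left(5 + \left(-62\right)^{2} + \left(-38\right)^{2} - -806\right) - 6678} = \frac{1}{\left(5 + 3844 + 1444 + 806\right) - 6678} = \frac{1}{6099 - 6678} = \frac{1}{-579} = - \frac{1}{579}$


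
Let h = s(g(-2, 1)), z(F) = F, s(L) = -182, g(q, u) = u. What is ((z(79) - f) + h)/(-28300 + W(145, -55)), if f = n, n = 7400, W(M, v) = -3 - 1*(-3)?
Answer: 7503/28300 ≈ 0.26512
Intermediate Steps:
W(M, v) = 0 (W(M, v) = -3 + 3 = 0)
h = -182
f = 7400
((z(79) - f) + h)/(-28300 + W(145, -55)) = ((79 - 1*7400) - 182)/(-28300 + 0) = ((79 - 7400) - 182)/(-28300) = (-7321 - 182)*(-1/28300) = -7503*(-1/28300) = 7503/28300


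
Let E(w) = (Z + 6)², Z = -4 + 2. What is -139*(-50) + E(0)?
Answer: 6966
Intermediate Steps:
Z = -2
E(w) = 16 (E(w) = (-2 + 6)² = 4² = 16)
-139*(-50) + E(0) = -139*(-50) + 16 = 6950 + 16 = 6966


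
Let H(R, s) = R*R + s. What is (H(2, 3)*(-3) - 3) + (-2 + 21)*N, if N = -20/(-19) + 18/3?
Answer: 110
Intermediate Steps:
H(R, s) = s + R² (H(R, s) = R² + s = s + R²)
N = 134/19 (N = -20*(-1/19) + 18*(⅓) = 20/19 + 6 = 134/19 ≈ 7.0526)
(H(2, 3)*(-3) - 3) + (-2 + 21)*N = ((3 + 2²)*(-3) - 3) + (-2 + 21)*(134/19) = ((3 + 4)*(-3) - 3) + 19*(134/19) = (7*(-3) - 3) + 134 = (-21 - 3) + 134 = -24 + 134 = 110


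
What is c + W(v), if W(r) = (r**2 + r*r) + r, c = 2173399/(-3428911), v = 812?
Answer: 4524445891101/3428911 ≈ 1.3195e+6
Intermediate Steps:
c = -2173399/3428911 (c = 2173399*(-1/3428911) = -2173399/3428911 ≈ -0.63385)
W(r) = r + 2*r**2 (W(r) = (r**2 + r**2) + r = 2*r**2 + r = r + 2*r**2)
c + W(v) = -2173399/3428911 + 812*(1 + 2*812) = -2173399/3428911 + 812*(1 + 1624) = -2173399/3428911 + 812*1625 = -2173399/3428911 + 1319500 = 4524445891101/3428911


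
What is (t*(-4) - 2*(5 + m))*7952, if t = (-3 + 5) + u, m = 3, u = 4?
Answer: -318080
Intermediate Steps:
t = 6 (t = (-3 + 5) + 4 = 2 + 4 = 6)
(t*(-4) - 2*(5 + m))*7952 = (6*(-4) - 2*(5 + 3))*7952 = (-24 - 2*8)*7952 = (-24 - 16)*7952 = -40*7952 = -318080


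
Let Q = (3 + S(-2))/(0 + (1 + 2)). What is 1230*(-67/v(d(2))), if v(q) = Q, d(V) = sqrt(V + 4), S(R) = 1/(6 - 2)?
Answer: -988920/13 ≈ -76071.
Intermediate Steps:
S(R) = 1/4
d(V) = sqrt(4 + V)
Q = 13/12 (Q = (3 + 1/4)/(0 + (1 + 2)) = 13/(4*(0 + 3)) = (13/4)/3 = (13/4)*(1/3) = 13/12 ≈ 1.0833)
v(q) = 13/12
1230*(-67/v(d(2))) = 1230*(-67/13/12) = 1230*(-67*12/13) = 1230*(-804/13) = -988920/13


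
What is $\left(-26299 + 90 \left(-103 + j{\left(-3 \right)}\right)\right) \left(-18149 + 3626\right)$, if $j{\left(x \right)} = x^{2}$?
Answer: $504804957$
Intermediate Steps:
$\left(-26299 + 90 \left(-103 + j{\left(-3 \right)}\right)\right) \left(-18149 + 3626\right) = \left(-26299 + 90 \left(-103 + \left(-3\right)^{2}\right)\right) \left(-18149 + 3626\right) = \left(-26299 + 90 \left(-103 + 9\right)\right) \left(-14523\right) = \left(-26299 + 90 \left(-94\right)\right) \left(-14523\right) = \left(-26299 - 8460\right) \left(-14523\right) = \left(-34759\right) \left(-14523\right) = 504804957$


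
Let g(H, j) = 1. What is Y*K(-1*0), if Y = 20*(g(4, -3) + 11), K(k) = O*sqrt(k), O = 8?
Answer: 0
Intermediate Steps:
K(k) = 8*sqrt(k)
Y = 240 (Y = 20*(1 + 11) = 20*12 = 240)
Y*K(-1*0) = 240*(8*sqrt(-1*0)) = 240*(8*sqrt(0)) = 240*(8*0) = 240*0 = 0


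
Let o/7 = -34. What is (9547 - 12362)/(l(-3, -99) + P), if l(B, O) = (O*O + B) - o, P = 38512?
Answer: -2815/48548 ≈ -0.057984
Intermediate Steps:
o = -238 (o = 7*(-34) = -238)
l(B, O) = 238 + B + O² (l(B, O) = (O*O + B) - 1*(-238) = (O² + B) + 238 = (B + O²) + 238 = 238 + B + O²)
(9547 - 12362)/(l(-3, -99) + P) = (9547 - 12362)/((238 - 3 + (-99)²) + 38512) = -2815/((238 - 3 + 9801) + 38512) = -2815/(10036 + 38512) = -2815/48548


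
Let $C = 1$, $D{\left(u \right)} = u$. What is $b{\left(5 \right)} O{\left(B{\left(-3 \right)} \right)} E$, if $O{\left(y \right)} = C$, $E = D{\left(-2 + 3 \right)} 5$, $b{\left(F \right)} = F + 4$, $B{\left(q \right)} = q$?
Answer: $45$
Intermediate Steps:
$b{\left(F \right)} = 4 + F$
$E = 5$ ($E = \left(-2 + 3\right) 5 = 1 \cdot 5 = 5$)
$O{\left(y \right)} = 1$
$b{\left(5 \right)} O{\left(B{\left(-3 \right)} \right)} E = \left(4 + 5\right) 1 \cdot 5 = 9 \cdot 1 \cdot 5 = 9 \cdot 5 = 45$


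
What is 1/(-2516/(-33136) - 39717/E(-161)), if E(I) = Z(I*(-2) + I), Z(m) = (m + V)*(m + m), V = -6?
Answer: -206727220/148811119 ≈ -1.3892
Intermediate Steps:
Z(m) = 2*m*(-6 + m) (Z(m) = (m - 6)*(m + m) = (-6 + m)*(2*m) = 2*m*(-6 + m))
E(I) = -2*I*(-6 - I) (E(I) = 2*(I*(-2) + I)*(-6 + (I*(-2) + I)) = 2*(-2*I + I)*(-6 + (-2*I + I)) = 2*(-I)*(-6 - I) = -2*I*(-6 - I))
1/(-2516/(-33136) - 39717/E(-161)) = 1/(-2516/(-33136) - 39717*(-1/(322*(6 - 161)))) = 1/(-2516*(-1/33136) - 39717/(2*(-161)*(-155))) = 1/(629/8284 - 39717/49910) = 1/(-148811119/206727220) = -206727220/148811119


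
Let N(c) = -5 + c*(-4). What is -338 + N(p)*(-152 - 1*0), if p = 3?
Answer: 2246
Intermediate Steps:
N(c) = -5 - 4*c
-338 + N(p)*(-152 - 1*0) = -338 + (-5 - 4*3)*(-152 - 1*0) = -338 + (-5 - 12)*(-152 + 0) = -338 - 17*(-152) = -338 + 2584 = 2246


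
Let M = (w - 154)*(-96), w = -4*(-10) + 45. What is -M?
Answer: -6624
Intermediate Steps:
w = 85 (w = 40 + 45 = 85)
M = 6624 (M = (85 - 154)*(-96) = -69*(-96) = 6624)
-M = -1*6624 = -6624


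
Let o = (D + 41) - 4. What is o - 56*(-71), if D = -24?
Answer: 3989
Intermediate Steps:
o = 13 (o = (-24 + 41) - 4 = 17 - 4 = 13)
o - 56*(-71) = 13 - 56*(-71) = 13 + 3976 = 3989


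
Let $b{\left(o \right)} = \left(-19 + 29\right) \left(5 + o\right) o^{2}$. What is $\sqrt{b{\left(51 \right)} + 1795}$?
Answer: $\sqrt{1458355} \approx 1207.6$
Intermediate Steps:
$b{\left(o \right)} = o^{2} \left(50 + 10 o\right)$ ($b{\left(o \right)} = 10 \left(5 + o\right) o^{2} = \left(50 + 10 o\right) o^{2} = o^{2} \left(50 + 10 o\right)$)
$\sqrt{b{\left(51 \right)} + 1795} = \sqrt{10 \cdot 51^{2} \left(5 + 51\right) + 1795} = \sqrt{10 \cdot 2601 \cdot 56 + 1795} = \sqrt{1456560 + 1795} = \sqrt{1458355}$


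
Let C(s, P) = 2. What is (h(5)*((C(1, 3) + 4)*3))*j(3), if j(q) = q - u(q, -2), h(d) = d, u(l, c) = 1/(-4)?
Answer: 585/2 ≈ 292.50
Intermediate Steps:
u(l, c) = -¼
j(q) = ¼ + q (j(q) = q - 1*(-¼) = q + ¼ = ¼ + q)
(h(5)*((C(1, 3) + 4)*3))*j(3) = (5*((2 + 4)*3))*(¼ + 3) = (5*(6*3))*(13/4) = (5*18)*(13/4) = 90*(13/4) = 585/2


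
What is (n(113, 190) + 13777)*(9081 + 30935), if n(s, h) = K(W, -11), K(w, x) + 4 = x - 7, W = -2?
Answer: 550420080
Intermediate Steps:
K(w, x) = -11 + x (K(w, x) = -4 + (x - 7) = -4 + (-7 + x) = -11 + x)
n(s, h) = -22 (n(s, h) = -11 - 11 = -22)
(n(113, 190) + 13777)*(9081 + 30935) = (-22 + 13777)*(9081 + 30935) = 13755*40016 = 550420080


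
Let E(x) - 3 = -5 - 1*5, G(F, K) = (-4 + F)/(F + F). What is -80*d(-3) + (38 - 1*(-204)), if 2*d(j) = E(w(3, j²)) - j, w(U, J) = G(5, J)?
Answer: 402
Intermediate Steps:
G(F, K) = (-4 + F)/(2*F) (G(F, K) = (-4 + F)/((2*F)) = (-4 + F)*(1/(2*F)) = (-4 + F)/(2*F))
w(U, J) = ⅒ (w(U, J) = (½)*(-4 + 5)/5 = (½)*(⅕)*1 = ⅒)
E(x) = -7 (E(x) = 3 + (-5 - 1*5) = 3 + (-5 - 5) = 3 - 10 = -7)
d(j) = -7/2 - j/2 (d(j) = (-7 - j)/2 = -7/2 - j/2)
-80*d(-3) + (38 - 1*(-204)) = -80*(-7/2 - ½*(-3)) + (38 - 1*(-204)) = -80*(-7/2 + 3/2) + (38 + 204) = -80*(-2) + 242 = 160 + 242 = 402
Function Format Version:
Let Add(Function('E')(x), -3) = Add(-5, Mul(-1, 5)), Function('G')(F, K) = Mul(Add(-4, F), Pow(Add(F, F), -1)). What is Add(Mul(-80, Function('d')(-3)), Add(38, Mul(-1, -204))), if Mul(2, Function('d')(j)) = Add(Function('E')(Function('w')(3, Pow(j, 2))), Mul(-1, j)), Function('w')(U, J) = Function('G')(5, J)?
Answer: 402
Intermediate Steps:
Function('G')(F, K) = Mul(Rational(1, 2), Pow(F, -1), Add(-4, F)) (Function('G')(F, K) = Mul(Add(-4, F), Pow(Mul(2, F), -1)) = Mul(Add(-4, F), Mul(Rational(1, 2), Pow(F, -1))) = Mul(Rational(1, 2), Pow(F, -1), Add(-4, F)))
Function('w')(U, J) = Rational(1, 10) (Function('w')(U, J) = Mul(Rational(1, 2), Pow(5, -1), Add(-4, 5)) = Mul(Rational(1, 2), Rational(1, 5), 1) = Rational(1, 10))
Function('E')(x) = -7 (Function('E')(x) = Add(3, Add(-5, Mul(-1, 5))) = Add(3, Add(-5, -5)) = Add(3, -10) = -7)
Function('d')(j) = Add(Rational(-7, 2), Mul(Rational(-1, 2), j)) (Function('d')(j) = Mul(Rational(1, 2), Add(-7, Mul(-1, j))) = Add(Rational(-7, 2), Mul(Rational(-1, 2), j)))
Add(Mul(-80, Function('d')(-3)), Add(38, Mul(-1, -204))) = Add(Mul(-80, Add(Rational(-7, 2), Mul(Rational(-1, 2), -3))), Add(38, Mul(-1, -204))) = Add(Mul(-80, Add(Rational(-7, 2), Rational(3, 2))), Add(38, 204)) = Add(Mul(-80, -2), 242) = Add(160, 242) = 402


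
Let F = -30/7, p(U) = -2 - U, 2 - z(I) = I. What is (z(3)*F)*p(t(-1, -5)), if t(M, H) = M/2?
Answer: -45/7 ≈ -6.4286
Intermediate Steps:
t(M, H) = M/2 (t(M, H) = M*(1/2) = M/2)
z(I) = 2 - I
F = -30/7 (F = -30*1/7 = -30/7 ≈ -4.2857)
(z(3)*F)*p(t(-1, -5)) = ((2 - 1*3)*(-30/7))*(-2 - (-1)/2) = ((2 - 3)*(-30/7))*(-2 - 1*(-1/2)) = (-1*(-30/7))*(-2 + 1/2) = (30/7)*(-3/2) = -45/7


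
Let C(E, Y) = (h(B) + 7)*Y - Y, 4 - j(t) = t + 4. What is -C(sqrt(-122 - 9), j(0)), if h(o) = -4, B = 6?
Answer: 0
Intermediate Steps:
j(t) = -t (j(t) = 4 - (t + 4) = 4 - (4 + t) = 4 + (-4 - t) = -t)
C(E, Y) = 2*Y (C(E, Y) = (-4 + 7)*Y - Y = 3*Y - Y = 2*Y)
-C(sqrt(-122 - 9), j(0)) = -2*(-1*0) = -2*0 = -1*0 = 0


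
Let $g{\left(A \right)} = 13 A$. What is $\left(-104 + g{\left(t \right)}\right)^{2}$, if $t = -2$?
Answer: $16900$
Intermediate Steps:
$\left(-104 + g{\left(t \right)}\right)^{2} = \left(-104 + 13 \left(-2\right)\right)^{2} = \left(-104 - 26\right)^{2} = \left(-130\right)^{2} = 16900$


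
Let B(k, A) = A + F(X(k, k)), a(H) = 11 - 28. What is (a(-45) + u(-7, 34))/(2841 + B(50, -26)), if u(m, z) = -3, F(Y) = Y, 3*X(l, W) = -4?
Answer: -60/8441 ≈ -0.0071082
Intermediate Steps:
X(l, W) = -4/3 (X(l, W) = (⅓)*(-4) = -4/3)
a(H) = -17
B(k, A) = -4/3 + A (B(k, A) = A - 4/3 = -4/3 + A)
(a(-45) + u(-7, 34))/(2841 + B(50, -26)) = (-17 - 3)/(2841 + (-4/3 - 26)) = -20/(2841 - 82/3) = -20/8441/3 = -20*3/8441 = -60/8441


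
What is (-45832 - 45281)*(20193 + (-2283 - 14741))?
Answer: -288737097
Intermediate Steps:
(-45832 - 45281)*(20193 + (-2283 - 14741)) = -91113*(20193 - 17024) = -91113*3169 = -288737097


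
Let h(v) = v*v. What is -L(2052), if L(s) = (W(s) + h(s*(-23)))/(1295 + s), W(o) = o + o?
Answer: -2227466520/3347 ≈ -6.6551e+5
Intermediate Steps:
W(o) = 2*o
h(v) = v²
L(s) = (2*s + 529*s²)/(1295 + s) (L(s) = (2*s + (s*(-23))²)/(1295 + s) = (2*s + (-23*s)²)/(1295 + s) = (2*s + 529*s²)/(1295 + s))
-L(2052) = -2052*(2 + 529*2052)/(1295 + 2052) = -2052*(2 + 1085508)/3347 = -2052*1085510/3347 = -1*2227466520/3347 = -2227466520/3347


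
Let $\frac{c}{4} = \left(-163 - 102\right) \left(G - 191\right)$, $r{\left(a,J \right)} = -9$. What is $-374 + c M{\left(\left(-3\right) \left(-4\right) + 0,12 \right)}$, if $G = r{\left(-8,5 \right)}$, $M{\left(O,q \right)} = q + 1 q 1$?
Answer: $5087626$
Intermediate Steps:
$M{\left(O,q \right)} = 2 q$ ($M{\left(O,q \right)} = q + q 1 = q + q = 2 q$)
$G = -9$
$c = 212000$ ($c = 4 \left(-163 - 102\right) \left(-9 - 191\right) = 4 \left(\left(-265\right) \left(-200\right)\right) = 4 \cdot 53000 = 212000$)
$-374 + c M{\left(\left(-3\right) \left(-4\right) + 0,12 \right)} = -374 + 212000 \cdot 2 \cdot 12 = -374 + 212000 \cdot 24 = -374 + 5088000 = 5087626$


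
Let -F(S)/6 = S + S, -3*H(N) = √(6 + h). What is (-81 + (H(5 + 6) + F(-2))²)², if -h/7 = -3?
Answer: 254916 - 47808*√3 ≈ 1.7211e+5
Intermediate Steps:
h = 21 (h = -7*(-3) = 21)
H(N) = -√3 (H(N) = -√(6 + 21)/3 = -√3)
F(S) = -12*S (F(S) = -6*(S + S) = -12*S)
(-81 + (H(5 + 6) + F(-2))²)² = (-81 + (-√3 - 12*(-2))²)² = (-81 + (-√3 + 24)²)² = (-81 + (24 - √3)²)²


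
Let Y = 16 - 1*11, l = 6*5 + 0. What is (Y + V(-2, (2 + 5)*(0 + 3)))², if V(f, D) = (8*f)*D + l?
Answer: 90601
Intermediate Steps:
l = 30 (l = 30 + 0 = 30)
V(f, D) = 30 + 8*D*f (V(f, D) = (8*f)*D + 30 = 8*D*f + 30 = 30 + 8*D*f)
Y = 5 (Y = 16 - 11 = 5)
(Y + V(-2, (2 + 5)*(0 + 3)))² = (5 + (30 + 8*((2 + 5)*(0 + 3))*(-2)))² = (5 + (30 + 8*(7*3)*(-2)))² = (5 + (30 + 8*21*(-2)))² = (5 + (30 - 336))² = (5 - 306)² = (-301)² = 90601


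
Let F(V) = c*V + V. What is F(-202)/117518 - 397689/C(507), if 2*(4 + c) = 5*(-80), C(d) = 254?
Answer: -23362600189/14924786 ≈ -1565.4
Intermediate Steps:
c = -204 (c = -4 + (5*(-80))/2 = -4 + (1/2)*(-400) = -4 - 200 = -204)
F(V) = -203*V (F(V) = -204*V + V = -203*V)
F(-202)/117518 - 397689/C(507) = -203*(-202)/117518 - 397689/254 = 41006*(1/117518) - 397689*1/254 = 20503/58759 - 397689/254 = -23362600189/14924786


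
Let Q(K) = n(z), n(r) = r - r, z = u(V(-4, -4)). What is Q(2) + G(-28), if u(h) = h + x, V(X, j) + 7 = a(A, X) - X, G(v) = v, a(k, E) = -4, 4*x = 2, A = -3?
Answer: -28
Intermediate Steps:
x = ½ (x = (¼)*2 = ½ ≈ 0.50000)
V(X, j) = -11 - X (V(X, j) = -7 + (-4 - X) = -11 - X)
u(h) = ½ + h (u(h) = h + ½ = ½ + h)
z = -13/2 (z = ½ + (-11 - 1*(-4)) = ½ + (-11 + 4) = ½ - 7 = -13/2 ≈ -6.5000)
n(r) = 0
Q(K) = 0
Q(2) + G(-28) = 0 - 28 = -28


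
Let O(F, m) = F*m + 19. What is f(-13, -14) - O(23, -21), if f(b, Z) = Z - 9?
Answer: 441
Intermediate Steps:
f(b, Z) = -9 + Z
O(F, m) = 19 + F*m
f(-13, -14) - O(23, -21) = (-9 - 14) - (19 + 23*(-21)) = -23 - (19 - 483) = -23 - 1*(-464) = -23 + 464 = 441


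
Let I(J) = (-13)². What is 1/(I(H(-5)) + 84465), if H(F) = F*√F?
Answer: 1/84634 ≈ 1.1816e-5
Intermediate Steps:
H(F) = F^(3/2)
I(J) = 169
1/(I(H(-5)) + 84465) = 1/(169 + 84465) = 1/84634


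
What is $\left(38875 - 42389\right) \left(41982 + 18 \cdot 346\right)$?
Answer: $-169409940$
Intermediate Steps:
$\left(38875 - 42389\right) \left(41982 + 18 \cdot 346\right) = - 3514 \left(41982 + 6228\right) = \left(-3514\right) 48210 = -169409940$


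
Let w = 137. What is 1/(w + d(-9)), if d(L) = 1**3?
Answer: 1/138 ≈ 0.0072464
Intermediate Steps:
d(L) = 1
1/(w + d(-9)) = 1/(137 + 1) = 1/138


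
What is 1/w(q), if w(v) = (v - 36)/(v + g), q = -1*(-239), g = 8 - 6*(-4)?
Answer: 271/203 ≈ 1.3350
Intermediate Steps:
g = 32 (g = 8 + 24 = 32)
q = 239
w(v) = (-36 + v)/(32 + v) (w(v) = (v - 36)/(v + 32) = (-36 + v)/(32 + v))
1/w(q) = 1/((-36 + 239)/(32 + 239)) = 1/(203/271) = 271/203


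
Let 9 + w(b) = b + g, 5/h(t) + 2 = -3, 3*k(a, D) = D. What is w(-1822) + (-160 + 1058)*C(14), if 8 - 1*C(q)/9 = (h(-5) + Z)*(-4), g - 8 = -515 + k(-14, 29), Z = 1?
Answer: 186983/3 ≈ 62328.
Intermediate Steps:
k(a, D) = D/3
g = -1492/3 (g = 8 + (-515 + (⅓)*29) = 8 + (-515 + 29/3) = 8 - 1516/3 = -1492/3 ≈ -497.33)
h(t) = -1 (h(t) = 5/(-2 - 3) = 5/(-5) = 5*(-⅕) = -1)
C(q) = 72 (C(q) = 72 - 9*(-1 + 1)*(-4) = 72 - 0*(-4) = 72 - 9*0 = 72 + 0 = 72)
w(b) = -1519/3 + b (w(b) = -9 + (b - 1492/3) = -9 + (-1492/3 + b) = -1519/3 + b)
w(-1822) + (-160 + 1058)*C(14) = (-1519/3 - 1822) + (-160 + 1058)*72 = -6985/3 + 898*72 = -6985/3 + 64656 = 186983/3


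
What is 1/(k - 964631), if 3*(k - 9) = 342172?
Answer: -3/2551694 ≈ -1.1757e-6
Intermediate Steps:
k = 342199/3 (k = 9 + (⅓)*342172 = 9 + 342172/3 = 342199/3 ≈ 1.1407e+5)
1/(k - 964631) = 1/(342199/3 - 964631) = 1/(-2551694/3) = -3/2551694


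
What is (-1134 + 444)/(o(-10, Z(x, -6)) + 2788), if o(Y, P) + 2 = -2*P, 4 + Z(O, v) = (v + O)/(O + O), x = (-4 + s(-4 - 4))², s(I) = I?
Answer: -16560/67033 ≈ -0.24704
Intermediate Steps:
x = 144 (x = (-4 + (-4 - 4))² = (-4 - 8)² = (-12)² = 144)
Z(O, v) = -4 + (O + v)/(2*O) (Z(O, v) = -4 + (v + O)/(O + O) = -4 + (O + v)/((2*O)) = -4 + (O + v)*(1/(2*O)) = -4 + (O + v)/(2*O))
o(Y, P) = -2 - 2*P
(-1134 + 444)/(o(-10, Z(x, -6)) + 2788) = (-1134 + 444)/((-2 - (-6 - 7*144)/144) + 2788) = -690/((-2 - (-6 - 1008)/144) + 2788) = -690/((-2 - (-1014)/144) + 2788) = -690/((-2 - 2*(-169/48)) + 2788) = -690/((-2 + 169/24) + 2788) = -690/(121/24 + 2788) = -690/67033/24 = -690*24/67033 = -16560/67033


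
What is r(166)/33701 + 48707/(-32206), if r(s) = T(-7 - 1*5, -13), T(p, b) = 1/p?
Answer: -9848863745/6512246436 ≈ -1.5124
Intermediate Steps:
r(s) = -1/12 (r(s) = 1/(-7 - 1*5) = 1/(-7 - 5) = 1/(-12) = -1/12)
r(166)/33701 + 48707/(-32206) = -1/12/33701 + 48707/(-32206) = -1/12*1/33701 + 48707*(-1/32206) = -1/404412 - 48707/32206 = -9848863745/6512246436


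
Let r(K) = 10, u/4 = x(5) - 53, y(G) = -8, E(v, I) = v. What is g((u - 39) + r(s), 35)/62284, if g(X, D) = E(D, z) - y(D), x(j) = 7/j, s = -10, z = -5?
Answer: 43/62284 ≈ 0.00069039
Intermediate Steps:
u = -1032/5 (u = 4*(7/5 - 53) = 4*(-258/5) = -1032/5 ≈ -206.40)
g(X, D) = 8 + D (g(X, D) = D - 1*(-8) = D + 8 = 8 + D)
g((u - 39) + r(s), 35)/62284 = (8 + 35)/62284 = 43*(1/62284) = 43/62284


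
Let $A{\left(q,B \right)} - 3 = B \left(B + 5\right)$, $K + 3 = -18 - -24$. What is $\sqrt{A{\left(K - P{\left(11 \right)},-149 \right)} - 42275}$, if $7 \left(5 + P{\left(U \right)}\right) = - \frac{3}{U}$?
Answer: $4 i \sqrt{1301} \approx 144.28 i$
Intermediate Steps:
$P{\left(U \right)} = -5 - \frac{3}{7 U}$ ($P{\left(U \right)} = -5 + \frac{\left(-3\right) \frac{1}{U}}{7} = -5 - \frac{3}{7 U}$)
$K = 3$ ($K = -3 - -6 = -3 + \left(-18 + 24\right) = -3 + 6 = 3$)
$A{\left(q,B \right)} = 3 + B \left(5 + B\right)$ ($A{\left(q,B \right)} = 3 + B \left(B + 5\right) = 3 + B \left(5 + B\right)$)
$\sqrt{A{\left(K - P{\left(11 \right)},-149 \right)} - 42275} = \sqrt{\left(3 + \left(-149\right)^{2} + 5 \left(-149\right)\right) - 42275} = \sqrt{\left(3 + 22201 - 745\right) - 42275} = \sqrt{21459 - 42275} = \sqrt{-20816} = 4 i \sqrt{1301}$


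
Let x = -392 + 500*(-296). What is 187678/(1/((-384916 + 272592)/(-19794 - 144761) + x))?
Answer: -4582821480666008/164555 ≈ -2.7850e+10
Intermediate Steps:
x = -148392 (x = -392 - 148000 = -148392)
187678/(1/((-384916 + 272592)/(-19794 - 144761) + x)) = 187678/(1/((-384916 + 272592)/(-19794 - 144761) - 148392)) = 187678/(1/(-112324/(-164555) - 148392)) = 187678/(1/(-112324*(-1/164555) - 148392)) = 187678/(1/(112324/164555 - 148392)) = 187678/(1/(-24418533236/164555)) = 187678/(-164555/24418533236) = 187678*(-24418533236/164555) = -4582821480666008/164555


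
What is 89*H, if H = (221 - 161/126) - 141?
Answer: 126113/18 ≈ 7006.3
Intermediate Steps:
H = 1417/18 (H = (221 - 161*1/126) - 141 = (221 - 23/18) - 141 = 3955/18 - 141 = 1417/18 ≈ 78.722)
89*H = 89*(1417/18) = 126113/18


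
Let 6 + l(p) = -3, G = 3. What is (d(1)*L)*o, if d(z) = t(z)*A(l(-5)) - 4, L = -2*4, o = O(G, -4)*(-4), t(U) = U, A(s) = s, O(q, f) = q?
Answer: -1248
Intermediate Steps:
l(p) = -9 (l(p) = -6 - 3 = -9)
o = -12 (o = 3*(-4) = -12)
L = -8
d(z) = -4 - 9*z (d(z) = z*(-9) - 4 = -9*z - 4 = -4 - 9*z)
(d(1)*L)*o = ((-4 - 9*1)*(-8))*(-12) = ((-4 - 9)*(-8))*(-12) = -13*(-8)*(-12) = 104*(-12) = -1248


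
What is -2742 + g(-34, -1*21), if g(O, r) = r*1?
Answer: -2763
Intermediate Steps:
g(O, r) = r
-2742 + g(-34, -1*21) = -2742 - 1*21 = -2742 - 21 = -2763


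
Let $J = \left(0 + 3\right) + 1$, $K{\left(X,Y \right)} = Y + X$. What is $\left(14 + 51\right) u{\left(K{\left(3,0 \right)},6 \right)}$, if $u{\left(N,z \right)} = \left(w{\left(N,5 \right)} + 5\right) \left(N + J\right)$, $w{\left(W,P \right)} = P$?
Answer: $4550$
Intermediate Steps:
$K{\left(X,Y \right)} = X + Y$
$J = 4$ ($J = 3 + 1 = 4$)
$u{\left(N,z \right)} = 40 + 10 N$ ($u{\left(N,z \right)} = \left(5 + 5\right) \left(N + 4\right) = 10 \left(4 + N\right) = 40 + 10 N$)
$\left(14 + 51\right) u{\left(K{\left(3,0 \right)},6 \right)} = \left(14 + 51\right) \left(40 + 10 \left(3 + 0\right)\right) = 65 \left(40 + 10 \cdot 3\right) = 65 \left(40 + 30\right) = 65 \cdot 70 = 4550$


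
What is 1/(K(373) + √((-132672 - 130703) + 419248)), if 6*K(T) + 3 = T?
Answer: -555/1368632 + 9*√155873/1368632 ≈ 0.0021907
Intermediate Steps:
K(T) = -½ + T/6
1/(K(373) + √((-132672 - 130703) + 419248)) = 1/((-½ + (⅙)*373) + √((-132672 - 130703) + 419248)) = 1/((-½ + 373/6) + √(-263375 + 419248)) = 1/(185/3 + √155873)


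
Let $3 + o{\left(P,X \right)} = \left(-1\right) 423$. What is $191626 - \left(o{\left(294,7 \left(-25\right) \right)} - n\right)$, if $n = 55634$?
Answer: $247686$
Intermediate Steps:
$o{\left(P,X \right)} = -426$ ($o{\left(P,X \right)} = -3 - 423 = -426$)
$191626 - \left(o{\left(294,7 \left(-25\right) \right)} - n\right) = 191626 - \left(-426 - 55634\right) = 191626 - -56060 = 191626 + 56060 = 247686$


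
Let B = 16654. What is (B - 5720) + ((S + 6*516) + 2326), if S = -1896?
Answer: 14460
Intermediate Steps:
(B - 5720) + ((S + 6*516) + 2326) = (16654 - 5720) + ((-1896 + 6*516) + 2326) = 10934 + ((-1896 + 3096) + 2326) = 10934 + (1200 + 2326) = 10934 + 3526 = 14460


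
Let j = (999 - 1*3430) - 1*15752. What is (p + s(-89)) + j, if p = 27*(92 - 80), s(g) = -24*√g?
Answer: -17859 - 24*I*√89 ≈ -17859.0 - 226.42*I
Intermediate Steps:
j = -18183 (j = (999 - 3430) - 15752 = -2431 - 15752 = -18183)
p = 324 (p = 27*12 = 324)
(p + s(-89)) + j = (324 - 24*I*√89) - 18183 = -17859 - 24*I*√89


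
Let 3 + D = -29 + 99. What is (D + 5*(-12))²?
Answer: 49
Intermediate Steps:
D = 67 (D = -3 + (-29 + 99) = -3 + 70 = 67)
(D + 5*(-12))² = (67 + 5*(-12))² = (67 - 60)² = 7² = 49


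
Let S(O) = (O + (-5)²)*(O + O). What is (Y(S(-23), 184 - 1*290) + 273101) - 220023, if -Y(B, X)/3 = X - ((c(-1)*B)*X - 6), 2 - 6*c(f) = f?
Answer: 68006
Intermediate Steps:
c(f) = ⅓ - f/6
S(O) = 2*O*(25 + O) (S(O) = (O + 25)*(2*O) = (25 + O)*(2*O) = 2*O*(25 + O))
Y(B, X) = -18 - 3*X + 3*B*X/2 (Y(B, X) = -3*(X - (((⅓ - ⅙*(-1))*B)*X - 6)) = -3*(X - (((⅓ + ⅙)*B)*X - 6)) = -3*(X - ((B/2)*X - 6)) = -3*(X - (B*X/2 - 6)) = -3*(X - (-6 + B*X/2)) = -3*(X + (6 - B*X/2)) = -3*(6 + X - B*X/2) = -18 - 3*X + 3*B*X/2)
(Y(S(-23), 184 - 1*290) + 273101) - 220023 = ((-18 - 3*(184 - 1*290) + 3*(2*(-23)*(25 - 23))*(184 - 1*290)/2) + 273101) - 220023 = ((-18 - 3*(184 - 290) + 3*(2*(-23)*2)*(184 - 290)/2) + 273101) - 220023 = ((-18 - 3*(-106) + (3/2)*(-92)*(-106)) + 273101) - 220023 = ((-18 + 318 + 14628) + 273101) - 220023 = (14928 + 273101) - 220023 = 288029 - 220023 = 68006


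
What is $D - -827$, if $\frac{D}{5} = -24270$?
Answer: $-120523$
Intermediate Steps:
$D = -121350$ ($D = 5 \left(-24270\right) = -121350$)
$D - -827 = -121350 - -827 = -121350 + 827 = -120523$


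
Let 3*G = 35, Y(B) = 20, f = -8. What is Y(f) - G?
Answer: 25/3 ≈ 8.3333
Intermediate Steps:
G = 35/3 (G = (⅓)*35 = 35/3 ≈ 11.667)
Y(f) - G = 20 - 1*35/3 = 20 - 35/3 = 25/3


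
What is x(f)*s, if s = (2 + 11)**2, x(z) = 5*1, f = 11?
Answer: 845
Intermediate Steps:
x(z) = 5
s = 169 (s = 13**2 = 169)
x(f)*s = 5*169 = 845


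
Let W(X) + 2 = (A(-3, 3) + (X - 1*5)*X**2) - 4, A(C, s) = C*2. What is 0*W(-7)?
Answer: 0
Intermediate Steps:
A(C, s) = 2*C
W(X) = -12 + X**2*(-5 + X) (W(X) = -2 + ((2*(-3) + (X - 1*5)*X**2) - 4) = -2 + ((-6 + (X - 5)*X**2) - 4) = -2 + ((-6 + (-5 + X)*X**2) - 4) = -2 + ((-6 + X**2*(-5 + X)) - 4) = -2 + (-10 + X**2*(-5 + X)) = -12 + X**2*(-5 + X))
0*W(-7) = 0*(-12 + (-7)**3 - 5*(-7)**2) = 0*(-12 - 343 - 5*49) = 0*(-12 - 343 - 245) = 0*(-600) = 0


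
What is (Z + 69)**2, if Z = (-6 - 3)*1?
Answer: 3600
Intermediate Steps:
Z = -9 (Z = -9*1 = -9)
(Z + 69)**2 = (-9 + 69)**2 = 60**2 = 3600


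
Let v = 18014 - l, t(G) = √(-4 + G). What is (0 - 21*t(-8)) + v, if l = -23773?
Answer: 41787 - 42*I*√3 ≈ 41787.0 - 72.746*I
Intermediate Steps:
v = 41787 (v = 18014 - 1*(-23773) = 18014 + 23773 = 41787)
(0 - 21*t(-8)) + v = (0 - 21*√(-4 - 8)) + 41787 = (0 - 42*I*√3) + 41787 = -42*I*√3 + 41787 = 41787 - 42*I*√3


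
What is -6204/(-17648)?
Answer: 1551/4412 ≈ 0.35154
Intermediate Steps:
-6204/(-17648) = -6204*(-1)/17648 = -1*(-1551/4412) = 1551/4412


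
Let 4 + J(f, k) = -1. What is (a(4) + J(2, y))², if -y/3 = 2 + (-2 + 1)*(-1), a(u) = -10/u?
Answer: 225/4 ≈ 56.250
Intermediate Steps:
y = -9 (y = -3*(2 + (-2 + 1)*(-1)) = -3*(2 - 1*(-1)) = -3*(2 + 1) = -3*3 = -9)
J(f, k) = -5 (J(f, k) = -4 - 1 = -5)
(a(4) + J(2, y))² = (-10/4 - 5)² = (-10*¼ - 5)² = (-5/2 - 5)² = (-15/2)² = 225/4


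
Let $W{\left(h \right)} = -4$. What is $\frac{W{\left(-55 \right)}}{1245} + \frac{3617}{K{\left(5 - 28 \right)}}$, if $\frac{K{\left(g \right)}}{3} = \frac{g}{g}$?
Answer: $\frac{1501051}{1245} \approx 1205.7$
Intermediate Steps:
$K{\left(g \right)} = 3$ ($K{\left(g \right)} = 3 \frac{g}{g} = 3 \cdot 1 = 3$)
$\frac{W{\left(-55 \right)}}{1245} + \frac{3617}{K{\left(5 - 28 \right)}} = - \frac{4}{1245} + \frac{3617}{3} = \frac{1501051}{1245}$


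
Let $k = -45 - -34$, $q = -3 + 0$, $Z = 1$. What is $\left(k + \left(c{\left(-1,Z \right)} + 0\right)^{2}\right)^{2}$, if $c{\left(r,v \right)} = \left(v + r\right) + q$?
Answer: $4$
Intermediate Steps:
$q = -3$
$k = -11$ ($k = -45 + 34 = -11$)
$c{\left(r,v \right)} = -3 + r + v$ ($c{\left(r,v \right)} = \left(v + r\right) - 3 = \left(r + v\right) - 3 = -3 + r + v$)
$\left(k + \left(c{\left(-1,Z \right)} + 0\right)^{2}\right)^{2} = \left(-11 + \left(\left(-3 - 1 + 1\right) + 0\right)^{2}\right)^{2} = \left(-11 + \left(-3 + 0\right)^{2}\right)^{2} = \left(-11 + \left(-3\right)^{2}\right)^{2} = \left(-11 + 9\right)^{2} = \left(-2\right)^{2} = 4$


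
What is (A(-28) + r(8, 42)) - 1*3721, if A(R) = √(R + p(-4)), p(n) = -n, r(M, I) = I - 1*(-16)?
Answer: -3663 + 2*I*√6 ≈ -3663.0 + 4.899*I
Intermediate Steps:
r(M, I) = 16 + I (r(M, I) = I + 16 = 16 + I)
A(R) = √(4 + R) (A(R) = √(R - 1*(-4)) = √(R + 4) = √(4 + R))
(A(-28) + r(8, 42)) - 1*3721 = (√(4 - 28) + (16 + 42)) - 1*3721 = (√(-24) + 58) - 3721 = (2*I*√6 + 58) - 3721 = (58 + 2*I*√6) - 3721 = -3663 + 2*I*√6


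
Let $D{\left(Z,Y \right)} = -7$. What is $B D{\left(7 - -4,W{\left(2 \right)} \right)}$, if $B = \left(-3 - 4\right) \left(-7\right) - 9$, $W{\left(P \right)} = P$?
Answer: $-280$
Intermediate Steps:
$B = 40$ ($B = \left(-7\right) \left(-7\right) - 9 = 49 - 9 = 40$)
$B D{\left(7 - -4,W{\left(2 \right)} \right)} = 40 \left(-7\right) = -280$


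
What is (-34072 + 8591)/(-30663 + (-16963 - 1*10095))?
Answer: 25481/57721 ≈ 0.44145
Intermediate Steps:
(-34072 + 8591)/(-30663 + (-16963 - 1*10095)) = -25481/(-30663 + (-16963 - 10095)) = -25481/(-30663 - 27058) = -25481/(-57721) = -25481*(-1/57721) = 25481/57721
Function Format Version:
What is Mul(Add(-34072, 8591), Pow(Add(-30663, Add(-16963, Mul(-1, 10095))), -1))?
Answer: Rational(25481, 57721) ≈ 0.44145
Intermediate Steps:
Mul(Add(-34072, 8591), Pow(Add(-30663, Add(-16963, Mul(-1, 10095))), -1)) = Mul(-25481, Pow(Add(-30663, Add(-16963, -10095)), -1)) = Mul(-25481, Pow(Add(-30663, -27058), -1)) = Mul(-25481, Pow(-57721, -1)) = Mul(-25481, Rational(-1, 57721)) = Rational(25481, 57721)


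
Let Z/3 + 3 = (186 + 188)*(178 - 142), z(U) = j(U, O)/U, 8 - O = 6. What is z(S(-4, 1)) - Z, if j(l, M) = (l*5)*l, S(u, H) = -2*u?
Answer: -40343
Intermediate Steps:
O = 2 (O = 8 - 1*6 = 8 - 6 = 2)
j(l, M) = 5*l**2 (j(l, M) = (5*l)*l = 5*l**2)
z(U) = 5*U (z(U) = (5*U**2)/U = 5*U)
Z = 40383 (Z = -9 + 3*((186 + 188)*(178 - 142)) = -9 + 3*(374*36) = -9 + 3*13464 = -9 + 40392 = 40383)
z(S(-4, 1)) - Z = 5*(-2*(-4)) - 1*40383 = 5*8 - 40383 = 40 - 40383 = -40343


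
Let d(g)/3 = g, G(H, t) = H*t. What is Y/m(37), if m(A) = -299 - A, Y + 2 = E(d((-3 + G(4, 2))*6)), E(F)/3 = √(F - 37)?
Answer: 1/168 - √53/112 ≈ -0.059049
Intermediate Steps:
d(g) = 3*g
E(F) = 3*√(-37 + F) (E(F) = 3*√(F - 37) = 3*√(-37 + F))
Y = -2 + 3*√53 (Y = -2 + 3*√(-37 + 3*((-3 + 4*2)*6)) = -2 + 3*√(-37 + 3*((-3 + 8)*6)) = -2 + 3*√(-37 + 3*(5*6)) = -2 + 3*√(-37 + 3*30) = -2 + 3*√(-37 + 90) = -2 + 3*√53 ≈ 19.840)
Y/m(37) = (-2 + 3*√53)/(-299 - 1*37) = (-2 + 3*√53)/(-299 - 37) = (-2 + 3*√53)/(-336) = (-2 + 3*√53)*(-1/336) = 1/168 - √53/112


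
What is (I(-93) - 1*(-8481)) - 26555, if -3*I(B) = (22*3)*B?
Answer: -16028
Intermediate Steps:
I(B) = -22*B (I(B) = -22*3*B/3 = -22*B)
(I(-93) - 1*(-8481)) - 26555 = (-22*(-93) - 1*(-8481)) - 26555 = (2046 + 8481) - 26555 = 10527 - 26555 = -16028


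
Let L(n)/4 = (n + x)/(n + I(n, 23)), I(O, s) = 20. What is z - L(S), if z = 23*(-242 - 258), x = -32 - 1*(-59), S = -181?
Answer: -264588/23 ≈ -11504.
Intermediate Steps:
x = 27 (x = -32 + 59 = 27)
z = -11500 (z = 23*(-500) = -11500)
L(n) = 4*(27 + n)/(20 + n) (L(n) = 4*((n + 27)/(n + 20)) = 4*((27 + n)/(20 + n)) = 4*(27 + n)/(20 + n))
z - L(S) = -11500 - 4*(27 - 181)/(20 - 181) = -11500 - 4*(-154)/(-161) = -11500 - 4*(-1)*(-154)/161 = -11500 - 1*88/23 = -11500 - 88/23 = -264588/23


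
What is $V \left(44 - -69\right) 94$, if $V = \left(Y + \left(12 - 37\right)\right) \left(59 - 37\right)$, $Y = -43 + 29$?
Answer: $-9113676$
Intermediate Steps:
$Y = -14$
$V = -858$ ($V = \left(-14 + \left(12 - 37\right)\right) \left(59 - 37\right) = \left(-14 + \left(12 - 37\right)\right) 22 = \left(-14 - 25\right) 22 = \left(-39\right) 22 = -858$)
$V \left(44 - -69\right) 94 = - 858 \left(44 - -69\right) 94 = - 858 \left(44 + 69\right) 94 = \left(-858\right) 113 \cdot 94 = \left(-96954\right) 94 = -9113676$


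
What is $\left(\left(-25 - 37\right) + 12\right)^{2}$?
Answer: $2500$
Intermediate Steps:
$\left(\left(-25 - 37\right) + 12\right)^{2} = \left(-62 + 12\right)^{2} = \left(-50\right)^{2} = 2500$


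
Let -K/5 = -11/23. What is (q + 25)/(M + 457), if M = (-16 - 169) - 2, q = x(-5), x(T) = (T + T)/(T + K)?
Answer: 173/1620 ≈ 0.10679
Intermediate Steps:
K = 55/23 (K = -(-55)/23 = -5*(-11/23) = 55/23 ≈ 2.3913)
x(T) = 2*T/(55/23 + T) (x(T) = (T + T)/(T + 55/23) = (2*T)/(55/23 + T) = 2*T/(55/23 + T))
q = 23/6 (q = 46*(-5)/(55 + 23*(-5)) = 46*(-5)/(55 - 115) = 46*(-5)/(-60) = 46*(-5)*(-1/60) = 23/6 ≈ 3.8333)
M = -187 (M = -185 - 2 = -187)
(q + 25)/(M + 457) = (23/6 + 25)/(-187 + 457) = (173/6)/270 = (173/6)*(1/270) = 173/1620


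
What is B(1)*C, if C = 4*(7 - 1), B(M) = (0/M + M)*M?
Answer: 24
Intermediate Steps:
B(M) = M² (B(M) = (0 + M)*M = M*M = M²)
C = 24 (C = 4*6 = 24)
B(1)*C = 1²*24 = 1*24 = 24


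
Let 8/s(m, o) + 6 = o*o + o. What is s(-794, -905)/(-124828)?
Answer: -1/12765441799 ≈ -7.8336e-11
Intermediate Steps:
s(m, o) = 8/(-6 + o + o**2) (s(m, o) = 8/(-6 + (o*o + o)) = 8/(-6 + (o**2 + o)) = 8/(-6 + (o + o**2)) = 8/(-6 + o + o**2))
s(-794, -905)/(-124828) = (8/(-6 - 905 + (-905)**2))/(-124828) = (8/(-6 - 905 + 819025))*(-1/124828) = (8/818114)*(-1/124828) = (8*(1/818114))*(-1/124828) = (4/409057)*(-1/124828) = -1/12765441799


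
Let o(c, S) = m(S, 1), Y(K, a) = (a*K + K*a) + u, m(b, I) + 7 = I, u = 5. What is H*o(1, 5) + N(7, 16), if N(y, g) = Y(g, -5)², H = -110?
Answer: 24685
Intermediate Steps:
m(b, I) = -7 + I
Y(K, a) = 5 + 2*K*a (Y(K, a) = (a*K + K*a) + 5 = (K*a + K*a) + 5 = 2*K*a + 5 = 5 + 2*K*a)
o(c, S) = -6 (o(c, S) = -7 + 1 = -6)
N(y, g) = (5 - 10*g)² (N(y, g) = (5 + 2*g*(-5))² = (5 - 10*g)²)
H*o(1, 5) + N(7, 16) = -110*(-6) + 25*(1 - 2*16)² = 660 + 25*(1 - 32)² = 660 + 25*(-31)² = 660 + 25*961 = 660 + 24025 = 24685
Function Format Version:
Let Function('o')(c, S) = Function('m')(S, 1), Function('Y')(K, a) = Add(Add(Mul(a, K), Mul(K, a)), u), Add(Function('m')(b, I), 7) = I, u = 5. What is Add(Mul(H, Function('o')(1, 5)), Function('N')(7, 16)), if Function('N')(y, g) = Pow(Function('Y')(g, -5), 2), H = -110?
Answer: 24685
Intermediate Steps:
Function('m')(b, I) = Add(-7, I)
Function('Y')(K, a) = Add(5, Mul(2, K, a)) (Function('Y')(K, a) = Add(Add(Mul(a, K), Mul(K, a)), 5) = Add(Add(Mul(K, a), Mul(K, a)), 5) = Add(Mul(2, K, a), 5) = Add(5, Mul(2, K, a)))
Function('o')(c, S) = -6 (Function('o')(c, S) = Add(-7, 1) = -6)
Function('N')(y, g) = Pow(Add(5, Mul(-10, g)), 2) (Function('N')(y, g) = Pow(Add(5, Mul(2, g, -5)), 2) = Pow(Add(5, Mul(-10, g)), 2))
Add(Mul(H, Function('o')(1, 5)), Function('N')(7, 16)) = Add(Mul(-110, -6), Mul(25, Pow(Add(1, Mul(-2, 16)), 2))) = Add(660, Mul(25, Pow(Add(1, -32), 2))) = Add(660, Mul(25, Pow(-31, 2))) = Add(660, Mul(25, 961)) = Add(660, 24025) = 24685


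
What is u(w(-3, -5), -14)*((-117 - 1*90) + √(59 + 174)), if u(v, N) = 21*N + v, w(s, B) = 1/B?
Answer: 304497/5 - 1471*√233/5 ≈ 56409.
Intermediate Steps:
u(v, N) = v + 21*N
u(w(-3, -5), -14)*((-117 - 1*90) + √(59 + 174)) = (1/(-5) + 21*(-14))*((-117 - 1*90) + √(59 + 174)) = (-⅕ - 294)*((-117 - 90) + √233) = -1471*(-207 + √233)/5 = 304497/5 - 1471*√233/5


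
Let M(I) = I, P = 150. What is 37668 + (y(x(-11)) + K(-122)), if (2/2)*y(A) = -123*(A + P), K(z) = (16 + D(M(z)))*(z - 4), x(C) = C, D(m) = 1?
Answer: 18429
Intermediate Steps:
K(z) = -68 + 17*z (K(z) = (16 + 1)*(z - 4) = 17*(-4 + z) = -68 + 17*z)
y(A) = -18450 - 123*A (y(A) = -123*(A + 150) = -123*(150 + A) = -18450 - 123*A)
37668 + (y(x(-11)) + K(-122)) = 37668 + ((-18450 - 123*(-11)) + (-68 + 17*(-122))) = 37668 + ((-18450 + 1353) + (-68 - 2074)) = 37668 + (-17097 - 2142) = 37668 - 19239 = 18429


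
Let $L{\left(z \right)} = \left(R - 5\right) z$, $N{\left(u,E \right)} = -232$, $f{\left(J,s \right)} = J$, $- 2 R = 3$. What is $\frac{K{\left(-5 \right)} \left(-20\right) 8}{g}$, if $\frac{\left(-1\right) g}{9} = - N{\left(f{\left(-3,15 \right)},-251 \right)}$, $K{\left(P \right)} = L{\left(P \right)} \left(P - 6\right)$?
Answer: $- \frac{7150}{261} \approx -27.395$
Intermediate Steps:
$R = - \frac{3}{2}$ ($R = \left(- \frac{1}{2}\right) 3 = - \frac{3}{2} \approx -1.5$)
$L{\left(z \right)} = - \frac{13 z}{2}$ ($L{\left(z \right)} = \left(- \frac{3}{2} - 5\right) z = - \frac{13 z}{2}$)
$K{\left(P \right)} = - \frac{13 P \left(-6 + P\right)}{2}$ ($K{\left(P \right)} = - \frac{13 P}{2} \left(P - 6\right) = - \frac{13 P}{2} \left(-6 + P\right) = - \frac{13 P \left(-6 + P\right)}{2}$)
$g = -2088$ ($g = - 9 \left(\left(-1\right) \left(-232\right)\right) = \left(-9\right) 232 = -2088$)
$\frac{K{\left(-5 \right)} \left(-20\right) 8}{g} = \frac{\frac{13}{2} \left(-5\right) \left(6 - -5\right) \left(-20\right) 8}{-2088} = \frac{13}{2} \left(-5\right) \left(6 + 5\right) \left(-20\right) 8 \left(- \frac{1}{2088}\right) = \frac{13}{2} \left(-5\right) 11 \left(-20\right) 8 \left(- \frac{1}{2088}\right) = \left(- \frac{715}{2}\right) \left(-20\right) 8 \left(- \frac{1}{2088}\right) = 7150 \cdot 8 \left(- \frac{1}{2088}\right) = 57200 \left(- \frac{1}{2088}\right) = - \frac{7150}{261}$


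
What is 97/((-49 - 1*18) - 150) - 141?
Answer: -30694/217 ≈ -141.45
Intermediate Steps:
97/((-49 - 1*18) - 150) - 141 = 97/((-49 - 18) - 150) - 141 = 97/(-67 - 150) - 141 = 97/(-217) - 141 = 97*(-1/217) - 141 = -97/217 - 141 = -30694/217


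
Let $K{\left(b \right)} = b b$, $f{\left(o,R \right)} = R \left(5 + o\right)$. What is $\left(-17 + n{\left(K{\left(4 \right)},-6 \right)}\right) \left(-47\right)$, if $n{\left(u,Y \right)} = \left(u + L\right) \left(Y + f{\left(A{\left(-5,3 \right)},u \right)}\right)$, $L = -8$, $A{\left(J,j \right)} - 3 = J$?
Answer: $-14993$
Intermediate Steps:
$A{\left(J,j \right)} = 3 + J$
$K{\left(b \right)} = b^{2}$
$n{\left(u,Y \right)} = \left(-8 + u\right) \left(Y + 3 u\right)$ ($n{\left(u,Y \right)} = \left(u - 8\right) \left(Y + u \left(5 + \left(3 - 5\right)\right)\right) = \left(-8 + u\right) \left(Y + u \left(5 - 2\right)\right) = \left(-8 + u\right) \left(Y + u 3\right) = \left(-8 + u\right) \left(Y + 3 u\right)$)
$\left(-17 + n{\left(K{\left(4 \right)},-6 \right)}\right) \left(-47\right) = \left(-17 - \left(-48 - 768 + 480\right)\right) \left(-47\right) = \left(-17 + \left(\left(-24\right) 16 + 48 + 3 \cdot 16^{2} - 96\right)\right) \left(-47\right) = \left(-17 + \left(-384 + 48 + 3 \cdot 256 - 96\right)\right) \left(-47\right) = \left(-17 + \left(-384 + 48 + 768 - 96\right)\right) \left(-47\right) = \left(-17 + 336\right) \left(-47\right) = 319 \left(-47\right) = -14993$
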